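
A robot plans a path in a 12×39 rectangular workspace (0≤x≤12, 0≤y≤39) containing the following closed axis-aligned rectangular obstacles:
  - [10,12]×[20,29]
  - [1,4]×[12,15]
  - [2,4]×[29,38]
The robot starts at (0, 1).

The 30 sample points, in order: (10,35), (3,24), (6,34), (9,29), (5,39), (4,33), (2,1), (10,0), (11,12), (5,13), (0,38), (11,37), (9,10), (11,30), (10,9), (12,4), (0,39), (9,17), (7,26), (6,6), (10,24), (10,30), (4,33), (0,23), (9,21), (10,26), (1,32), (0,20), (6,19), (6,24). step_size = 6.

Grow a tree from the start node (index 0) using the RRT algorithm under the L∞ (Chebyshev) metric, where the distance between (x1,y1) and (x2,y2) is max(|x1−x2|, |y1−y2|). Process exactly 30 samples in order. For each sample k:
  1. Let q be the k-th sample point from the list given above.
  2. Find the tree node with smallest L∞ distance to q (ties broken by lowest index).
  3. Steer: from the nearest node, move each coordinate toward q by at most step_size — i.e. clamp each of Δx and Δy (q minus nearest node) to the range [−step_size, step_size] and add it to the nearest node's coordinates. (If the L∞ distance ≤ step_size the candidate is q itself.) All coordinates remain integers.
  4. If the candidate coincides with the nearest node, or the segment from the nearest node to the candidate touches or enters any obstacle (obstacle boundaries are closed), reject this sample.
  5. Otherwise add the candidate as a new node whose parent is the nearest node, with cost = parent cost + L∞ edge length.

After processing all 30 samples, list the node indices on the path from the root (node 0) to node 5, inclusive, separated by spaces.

1. q=(10,35) nearest=0 d=34 new=(6,7) → add node 1 parent=0 cost=6
2. q=(3,24) nearest=1 d=17 new=(3,13) → blocked by [1,4]×[12,15], reject
3. q=(6,34) nearest=1 d=27 new=(6,13) → add node 2 parent=1 cost=12
4. q=(9,29) nearest=2 d=16 new=(9,19) → add node 3 parent=2 cost=18
5. q=(5,39) nearest=3 d=20 new=(5,25) → add node 4 parent=3 cost=24
6. q=(4,33) nearest=4 d=8 new=(4,31) → blocked by [2,4]×[29,38], reject
7. q=(2,1) nearest=0 d=2 new=(2,1) → add node 5 parent=0 cost=2
8. q=(10,0) nearest=1 d=7 new=(10,1) → add node 6 parent=1 cost=12
9. q=(11,12) nearest=1 d=5 new=(11,12) → add node 7 parent=1 cost=11
10. q=(5,13) nearest=2 d=1 new=(5,13) → add node 8 parent=2 cost=13
11. q=(0,38) nearest=4 d=13 new=(0,31) → add node 9 parent=4 cost=30
12. q=(11,37) nearest=9 d=11 new=(6,37) → blocked by [2,4]×[29,38], reject
13. q=(9,10) nearest=7 d=2 new=(9,10) → add node 10 parent=7 cost=13
14. q=(11,30) nearest=4 d=6 new=(11,30) → add node 11 parent=4 cost=30
15. q=(10,9) nearest=10 d=1 new=(10,9) → add node 12 parent=10 cost=14
16. q=(12,4) nearest=6 d=3 new=(12,4) → add node 13 parent=6 cost=15
17. q=(0,39) nearest=9 d=8 new=(0,37) → add node 14 parent=9 cost=36
18. q=(9,17) nearest=3 d=2 new=(9,17) → add node 15 parent=3 cost=20
19. q=(7,26) nearest=4 d=2 new=(7,26) → add node 16 parent=4 cost=26
20. q=(6,6) nearest=1 d=1 new=(6,6) → add node 17 parent=1 cost=7
21. q=(10,24) nearest=16 d=3 new=(10,24) → blocked by [10,12]×[20,29], reject
22. q=(10,30) nearest=11 d=1 new=(10,30) → add node 18 parent=11 cost=31
23. q=(4,33) nearest=9 d=4 new=(4,33) → blocked by [2,4]×[29,38], reject
24. q=(0,23) nearest=4 d=5 new=(0,23) → add node 19 parent=4 cost=29
25. q=(9,21) nearest=3 d=2 new=(9,21) → add node 20 parent=3 cost=20
26. q=(10,26) nearest=16 d=3 new=(10,26) → blocked by [10,12]×[20,29], reject
27. q=(1,32) nearest=9 d=1 new=(1,32) → add node 21 parent=9 cost=31
28. q=(0,20) nearest=19 d=3 new=(0,20) → add node 22 parent=19 cost=32
29. q=(6,19) nearest=3 d=3 new=(6,19) → add node 23 parent=3 cost=21
30. q=(6,24) nearest=4 d=1 new=(6,24) → add node 24 parent=4 cost=25

Path: 0 5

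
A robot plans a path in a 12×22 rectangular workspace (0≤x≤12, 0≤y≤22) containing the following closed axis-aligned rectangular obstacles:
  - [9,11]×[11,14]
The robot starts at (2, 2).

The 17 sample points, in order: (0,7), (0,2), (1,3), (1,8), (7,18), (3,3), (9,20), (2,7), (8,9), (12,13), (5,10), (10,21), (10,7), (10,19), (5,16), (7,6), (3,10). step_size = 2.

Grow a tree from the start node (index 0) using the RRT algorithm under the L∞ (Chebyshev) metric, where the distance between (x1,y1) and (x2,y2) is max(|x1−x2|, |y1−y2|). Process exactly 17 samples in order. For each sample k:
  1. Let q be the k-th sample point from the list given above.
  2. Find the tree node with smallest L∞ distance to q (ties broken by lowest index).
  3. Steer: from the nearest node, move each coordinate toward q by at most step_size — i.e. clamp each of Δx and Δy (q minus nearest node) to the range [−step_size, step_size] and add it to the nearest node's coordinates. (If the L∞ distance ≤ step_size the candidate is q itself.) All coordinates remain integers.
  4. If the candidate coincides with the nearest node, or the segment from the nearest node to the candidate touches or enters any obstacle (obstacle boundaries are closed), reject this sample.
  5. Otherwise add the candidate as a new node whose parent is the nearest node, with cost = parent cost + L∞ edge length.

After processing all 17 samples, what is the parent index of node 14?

1. q=(0,7) nearest=0 d=5 new=(0,4) → add node 1 parent=0 cost=2
2. q=(0,2) nearest=0 d=2 new=(0,2) → add node 2 parent=0 cost=2
3. q=(1,3) nearest=0 d=1 new=(1,3) → add node 3 parent=0 cost=1
4. q=(1,8) nearest=1 d=4 new=(1,6) → add node 4 parent=1 cost=4
5. q=(7,18) nearest=4 d=12 new=(3,8) → add node 5 parent=4 cost=6
6. q=(3,3) nearest=0 d=1 new=(3,3) → add node 6 parent=0 cost=1
7. q=(9,20) nearest=5 d=12 new=(5,10) → add node 7 parent=5 cost=8
8. q=(2,7) nearest=4 d=1 new=(2,7) → add node 8 parent=4 cost=5
9. q=(8,9) nearest=7 d=3 new=(7,9) → add node 9 parent=7 cost=10
10. q=(12,13) nearest=9 d=5 new=(9,11) → blocked by [9,11]×[11,14], reject
11. q=(5,10) nearest=7 d=0 → coincident, reject
12. q=(10,21) nearest=7 d=11 new=(7,12) → add node 10 parent=7 cost=10
13. q=(10,7) nearest=9 d=3 new=(9,7) → add node 11 parent=9 cost=12
14. q=(10,19) nearest=10 d=7 new=(9,14) → blocked by [9,11]×[11,14], reject
15. q=(5,16) nearest=10 d=4 new=(5,14) → add node 12 parent=10 cost=12
16. q=(7,6) nearest=11 d=2 new=(7,6) → add node 13 parent=11 cost=14
17. q=(3,10) nearest=5 d=2 new=(3,10) → add node 14 parent=5 cost=8

Parent of node 14: 5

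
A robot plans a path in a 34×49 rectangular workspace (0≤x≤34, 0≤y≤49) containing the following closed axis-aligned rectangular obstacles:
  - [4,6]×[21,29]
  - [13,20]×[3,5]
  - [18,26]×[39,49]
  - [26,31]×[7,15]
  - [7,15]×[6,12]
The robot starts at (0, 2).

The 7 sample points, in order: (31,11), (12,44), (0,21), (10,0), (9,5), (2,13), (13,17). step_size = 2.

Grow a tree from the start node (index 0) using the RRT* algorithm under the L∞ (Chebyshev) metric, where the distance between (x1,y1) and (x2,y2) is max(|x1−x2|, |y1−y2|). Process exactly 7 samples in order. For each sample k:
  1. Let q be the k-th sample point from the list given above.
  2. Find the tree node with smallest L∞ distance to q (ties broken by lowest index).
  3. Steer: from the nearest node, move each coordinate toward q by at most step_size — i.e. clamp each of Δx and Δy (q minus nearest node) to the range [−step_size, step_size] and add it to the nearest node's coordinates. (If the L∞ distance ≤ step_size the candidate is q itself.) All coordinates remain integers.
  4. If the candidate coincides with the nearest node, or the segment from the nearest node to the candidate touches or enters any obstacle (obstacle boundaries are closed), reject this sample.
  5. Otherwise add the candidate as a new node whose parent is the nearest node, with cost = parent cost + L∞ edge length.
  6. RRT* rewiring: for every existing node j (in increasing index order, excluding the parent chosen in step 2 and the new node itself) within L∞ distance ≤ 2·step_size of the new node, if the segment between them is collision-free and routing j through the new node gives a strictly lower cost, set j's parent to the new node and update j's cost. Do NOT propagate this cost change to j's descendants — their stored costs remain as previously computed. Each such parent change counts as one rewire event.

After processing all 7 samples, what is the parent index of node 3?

Parent of node 3: 2

1. q=(31,11) nearest=0 d=31 new=(2,4) → add node 1 parent=0 cost=2
2. q=(12,44) nearest=1 d=40 new=(4,6) → add node 2 parent=1 cost=4
3. q=(0,21) nearest=2 d=15 new=(2,8) → add node 3 parent=2 cost=6
4. q=(10,0) nearest=2 d=6 new=(6,4) → add node 4 parent=2 cost=6
5. q=(9,5) nearest=4 d=3 new=(8,5) → add node 5 parent=4 cost=8
6. q=(2,13) nearest=3 d=5 new=(2,10) → add node 6 parent=3 cost=8
7. q=(13,17) nearest=2 d=11 new=(6,8) → add node 7 parent=2 cost=6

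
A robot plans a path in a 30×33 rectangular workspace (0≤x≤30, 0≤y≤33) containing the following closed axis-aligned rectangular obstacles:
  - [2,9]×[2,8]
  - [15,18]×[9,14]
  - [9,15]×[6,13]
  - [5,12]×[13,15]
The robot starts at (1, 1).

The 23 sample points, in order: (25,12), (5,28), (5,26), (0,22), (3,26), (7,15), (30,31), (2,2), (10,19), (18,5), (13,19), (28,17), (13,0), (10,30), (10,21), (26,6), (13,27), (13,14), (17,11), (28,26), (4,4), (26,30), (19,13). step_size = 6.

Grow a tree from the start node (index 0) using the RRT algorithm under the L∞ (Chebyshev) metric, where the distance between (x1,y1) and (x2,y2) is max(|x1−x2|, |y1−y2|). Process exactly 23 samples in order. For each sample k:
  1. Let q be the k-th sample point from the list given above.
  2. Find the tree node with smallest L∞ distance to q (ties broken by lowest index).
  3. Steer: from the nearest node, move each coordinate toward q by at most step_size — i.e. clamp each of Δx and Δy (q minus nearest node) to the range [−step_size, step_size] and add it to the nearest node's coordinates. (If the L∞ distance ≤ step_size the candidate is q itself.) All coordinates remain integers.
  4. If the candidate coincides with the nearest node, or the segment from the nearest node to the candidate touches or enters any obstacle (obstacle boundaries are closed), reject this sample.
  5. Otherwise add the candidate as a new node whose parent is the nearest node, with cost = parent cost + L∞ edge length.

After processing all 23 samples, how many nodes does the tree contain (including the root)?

1. q=(25,12) nearest=0 d=24 new=(7,7) → blocked by [2,9]×[2,8], reject
2. q=(5,28) nearest=0 d=27 new=(5,7) → blocked by [2,9]×[2,8], reject
3. q=(5,26) nearest=0 d=25 new=(5,7) → blocked by [2,9]×[2,8], reject
4. q=(0,22) nearest=0 d=21 new=(0,7) → add node 1 parent=0 cost=6
5. q=(3,26) nearest=1 d=19 new=(3,13) → add node 2 parent=1 cost=12
6. q=(7,15) nearest=2 d=4 new=(7,15) → blocked by [5,12]×[13,15], reject
7. q=(30,31) nearest=2 d=27 new=(9,19) → blocked by [5,12]×[13,15], reject
8. q=(2,2) nearest=0 d=1 new=(2,2) → blocked by [2,9]×[2,8], reject
9. q=(10,19) nearest=2 d=7 new=(9,19) → blocked by [5,12]×[13,15], reject
10. q=(18,5) nearest=2 d=15 new=(9,7) → blocked by [2,9]×[2,8], reject
11. q=(13,19) nearest=2 d=10 new=(9,19) → blocked by [5,12]×[13,15], reject
12. q=(28,17) nearest=2 d=25 new=(9,17) → blocked by [5,12]×[13,15], reject
13. q=(13,0) nearest=0 d=12 new=(7,0) → add node 3 parent=0 cost=6
14. q=(10,30) nearest=2 d=17 new=(9,19) → blocked by [5,12]×[13,15], reject
15. q=(10,21) nearest=2 d=8 new=(9,19) → blocked by [5,12]×[13,15], reject
16. q=(26,6) nearest=3 d=19 new=(13,6) → blocked by [2,9]×[2,8], reject
17. q=(13,27) nearest=2 d=14 new=(9,19) → blocked by [5,12]×[13,15], reject
18. q=(13,14) nearest=2 d=10 new=(9,14) → blocked by [5,12]×[13,15], reject
19. q=(17,11) nearest=3 d=11 new=(13,6) → blocked by [2,9]×[2,8], reject
20. q=(28,26) nearest=2 d=25 new=(9,19) → blocked by [5,12]×[13,15], reject
21. q=(4,4) nearest=0 d=3 new=(4,4) → blocked by [2,9]×[2,8], reject
22. q=(26,30) nearest=2 d=23 new=(9,19) → blocked by [5,12]×[13,15], reject
23. q=(19,13) nearest=3 d=13 new=(13,6) → blocked by [2,9]×[2,8], reject

Node count: 4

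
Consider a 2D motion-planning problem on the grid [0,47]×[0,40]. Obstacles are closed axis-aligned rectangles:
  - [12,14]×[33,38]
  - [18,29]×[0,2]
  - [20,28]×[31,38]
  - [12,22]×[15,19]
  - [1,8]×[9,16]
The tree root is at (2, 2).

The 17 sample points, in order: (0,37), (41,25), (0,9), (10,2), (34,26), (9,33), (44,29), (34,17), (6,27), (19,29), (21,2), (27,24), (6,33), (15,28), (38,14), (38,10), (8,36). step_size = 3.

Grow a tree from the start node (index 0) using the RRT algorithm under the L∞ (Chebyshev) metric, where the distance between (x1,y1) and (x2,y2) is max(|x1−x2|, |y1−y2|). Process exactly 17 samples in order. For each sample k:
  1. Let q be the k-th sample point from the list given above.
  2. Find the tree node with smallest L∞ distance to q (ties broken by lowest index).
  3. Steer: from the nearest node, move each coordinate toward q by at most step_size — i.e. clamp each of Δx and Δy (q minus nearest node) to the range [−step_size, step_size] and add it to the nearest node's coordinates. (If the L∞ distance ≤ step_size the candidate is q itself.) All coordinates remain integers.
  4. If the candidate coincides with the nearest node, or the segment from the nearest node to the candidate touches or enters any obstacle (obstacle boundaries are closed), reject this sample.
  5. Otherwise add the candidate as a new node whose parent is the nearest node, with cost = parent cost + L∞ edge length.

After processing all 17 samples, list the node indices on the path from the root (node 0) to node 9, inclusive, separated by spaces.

Path: 0 2 4 5 6 9

1. q=(0,37) nearest=0 d=35 new=(0,5) → add node 1 parent=0 cost=3
2. q=(41,25) nearest=0 d=39 new=(5,5) → add node 2 parent=0 cost=3
3. q=(0,9) nearest=1 d=4 new=(0,8) → add node 3 parent=1 cost=6
4. q=(10,2) nearest=2 d=5 new=(8,2) → add node 4 parent=2 cost=6
5. q=(34,26) nearest=4 d=26 new=(11,5) → add node 5 parent=4 cost=9
6. q=(9,33) nearest=3 d=25 new=(3,11) → blocked by [1,8]×[9,16], reject
7. q=(44,29) nearest=5 d=33 new=(14,8) → add node 6 parent=5 cost=12
8. q=(34,17) nearest=6 d=20 new=(17,11) → add node 7 parent=6 cost=15
9. q=(6,27) nearest=7 d=16 new=(14,14) → add node 8 parent=7 cost=18
10. q=(19,29) nearest=8 d=15 new=(17,17) → blocked by [12,22]×[15,19], reject
11. q=(21,2) nearest=6 d=7 new=(17,5) → add node 9 parent=6 cost=15
12. q=(27,24) nearest=7 d=13 new=(20,14) → add node 10 parent=7 cost=18
13. q=(6,33) nearest=8 d=19 new=(11,17) → blocked by [12,22]×[15,19], reject
14. q=(15,28) nearest=8 d=14 new=(15,17) → blocked by [12,22]×[15,19], reject
15. q=(38,14) nearest=10 d=18 new=(23,14) → add node 11 parent=10 cost=21
16. q=(38,10) nearest=11 d=15 new=(26,11) → add node 12 parent=11 cost=24
17. q=(8,36) nearest=8 d=22 new=(11,17) → blocked by [12,22]×[15,19], reject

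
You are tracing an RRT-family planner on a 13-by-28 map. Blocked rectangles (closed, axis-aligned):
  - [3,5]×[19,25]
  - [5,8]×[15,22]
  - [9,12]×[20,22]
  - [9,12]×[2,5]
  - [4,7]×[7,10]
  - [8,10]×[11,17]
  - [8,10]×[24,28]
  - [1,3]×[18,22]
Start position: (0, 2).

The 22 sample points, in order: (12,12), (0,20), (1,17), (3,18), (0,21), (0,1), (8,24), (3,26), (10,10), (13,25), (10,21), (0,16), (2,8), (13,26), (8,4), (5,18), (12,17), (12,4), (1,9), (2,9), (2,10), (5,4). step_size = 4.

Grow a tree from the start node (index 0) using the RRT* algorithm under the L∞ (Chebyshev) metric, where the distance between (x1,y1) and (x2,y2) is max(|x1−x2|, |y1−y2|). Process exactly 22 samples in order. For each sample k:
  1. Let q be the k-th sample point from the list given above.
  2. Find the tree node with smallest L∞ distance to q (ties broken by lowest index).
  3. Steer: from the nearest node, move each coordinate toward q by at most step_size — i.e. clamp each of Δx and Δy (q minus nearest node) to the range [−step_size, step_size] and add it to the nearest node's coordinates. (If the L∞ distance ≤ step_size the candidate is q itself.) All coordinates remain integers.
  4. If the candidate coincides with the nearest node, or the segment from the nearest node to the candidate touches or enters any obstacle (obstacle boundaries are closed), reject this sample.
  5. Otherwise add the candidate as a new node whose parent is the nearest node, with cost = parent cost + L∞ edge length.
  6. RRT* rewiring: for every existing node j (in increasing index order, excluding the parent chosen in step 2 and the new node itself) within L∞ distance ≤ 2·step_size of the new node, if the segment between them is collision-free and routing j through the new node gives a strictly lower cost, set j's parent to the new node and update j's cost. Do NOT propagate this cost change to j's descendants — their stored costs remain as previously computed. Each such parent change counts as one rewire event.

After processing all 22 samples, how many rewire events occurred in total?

Rewire events: 1

1. q=(12,12) nearest=0 d=12 new=(4,6) → add node 1 parent=0 cost=4
2. q=(0,20) nearest=1 d=14 new=(0,10) → add node 2 parent=1 cost=8
3. q=(1,17) nearest=2 d=7 new=(1,14) → add node 3 parent=2 cost=12
4. q=(3,18) nearest=3 d=4 new=(3,18) → blocked by [1,3]×[18,22], reject
5. q=(0,21) nearest=3 d=7 new=(0,18) → add node 4 parent=3 cost=16
6. q=(0,1) nearest=0 d=1 new=(0,1) → add node 5 parent=0 cost=1
7. q=(8,24) nearest=4 d=8 new=(4,22) → blocked by [3,5]×[19,25], reject
8. q=(3,26) nearest=4 d=8 new=(3,22) → blocked by [3,5]×[19,25], reject
9. q=(10,10) nearest=1 d=6 new=(8,10) → blocked by [4,7]×[7,10], reject
10. q=(13,25) nearest=3 d=12 new=(5,18) → blocked by [5,8]×[15,22], reject
11. q=(10,21) nearest=3 d=9 new=(5,18) → blocked by [5,8]×[15,22], reject
12. q=(0,16) nearest=3 d=2 new=(0,16) → add node 6 parent=3 cost=14
13. q=(2,8) nearest=1 d=2 new=(2,8) → add node 7 parent=1 cost=6
14. q=(13,26) nearest=3 d=12 new=(5,18) → blocked by [5,8]×[15,22], reject
15. q=(8,4) nearest=1 d=4 new=(8,4) → add node 8 parent=1 cost=8
16. q=(5,18) nearest=3 d=4 new=(5,18) → blocked by [5,8]×[15,22], reject
17. q=(12,17) nearest=7 d=10 new=(6,12) → blocked by [4,7]×[7,10], reject
18. q=(12,4) nearest=8 d=4 new=(12,4) → blocked by [9,12]×[2,5], reject
19. q=(1,9) nearest=2 d=1 new=(1,9) → add node 9 parent=2 cost=9
20. q=(2,9) nearest=7 d=1 new=(2,9) → add node 10 parent=7 cost=7; rewire 9→10 (8<9)
21. q=(2,10) nearest=9 d=1 new=(2,10) → add node 11 parent=9 cost=9
22. q=(5,4) nearest=1 d=2 new=(5,4) → add node 12 parent=1 cost=6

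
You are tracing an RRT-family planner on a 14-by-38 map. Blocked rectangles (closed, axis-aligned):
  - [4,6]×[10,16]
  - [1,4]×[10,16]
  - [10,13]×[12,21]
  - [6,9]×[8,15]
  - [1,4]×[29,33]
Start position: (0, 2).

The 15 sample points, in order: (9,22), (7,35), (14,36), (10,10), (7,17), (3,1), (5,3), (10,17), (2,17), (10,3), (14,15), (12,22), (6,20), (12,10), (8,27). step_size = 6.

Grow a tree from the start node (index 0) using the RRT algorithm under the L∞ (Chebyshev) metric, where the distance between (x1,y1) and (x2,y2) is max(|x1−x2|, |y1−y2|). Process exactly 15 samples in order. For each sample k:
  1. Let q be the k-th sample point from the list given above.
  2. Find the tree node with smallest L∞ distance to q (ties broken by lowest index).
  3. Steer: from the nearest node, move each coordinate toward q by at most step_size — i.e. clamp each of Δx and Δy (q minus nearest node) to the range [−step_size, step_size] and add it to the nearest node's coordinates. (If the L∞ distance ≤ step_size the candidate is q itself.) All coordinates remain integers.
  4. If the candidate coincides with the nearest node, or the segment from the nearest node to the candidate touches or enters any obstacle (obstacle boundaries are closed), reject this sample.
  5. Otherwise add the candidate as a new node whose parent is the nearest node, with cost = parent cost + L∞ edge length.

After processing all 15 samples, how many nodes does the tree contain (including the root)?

Node count: 6

1. q=(9,22) nearest=0 d=20 new=(6,8) → blocked by [6,9]×[8,15], reject
2. q=(7,35) nearest=0 d=33 new=(6,8) → blocked by [6,9]×[8,15], reject
3. q=(14,36) nearest=0 d=34 new=(6,8) → blocked by [6,9]×[8,15], reject
4. q=(10,10) nearest=0 d=10 new=(6,8) → blocked by [6,9]×[8,15], reject
5. q=(7,17) nearest=0 d=15 new=(6,8) → blocked by [6,9]×[8,15], reject
6. q=(3,1) nearest=0 d=3 new=(3,1) → add node 1 parent=0 cost=3
7. q=(5,3) nearest=1 d=2 new=(5,3) → add node 2 parent=1 cost=5
8. q=(10,17) nearest=2 d=14 new=(10,9) → add node 3 parent=2 cost=11
9. q=(2,17) nearest=3 d=8 new=(4,15) → blocked by [4,6]×[10,16], reject
10. q=(10,3) nearest=2 d=5 new=(10,3) → add node 4 parent=2 cost=10
11. q=(14,15) nearest=3 d=6 new=(14,15) → blocked by [10,13]×[12,21], reject
12. q=(12,22) nearest=3 d=13 new=(12,15) → blocked by [10,13]×[12,21], reject
13. q=(6,20) nearest=3 d=11 new=(6,15) → blocked by [4,6]×[10,16], reject
14. q=(12,10) nearest=3 d=2 new=(12,10) → add node 5 parent=3 cost=13
15. q=(8,27) nearest=5 d=17 new=(8,16) → blocked by [10,13]×[12,21], reject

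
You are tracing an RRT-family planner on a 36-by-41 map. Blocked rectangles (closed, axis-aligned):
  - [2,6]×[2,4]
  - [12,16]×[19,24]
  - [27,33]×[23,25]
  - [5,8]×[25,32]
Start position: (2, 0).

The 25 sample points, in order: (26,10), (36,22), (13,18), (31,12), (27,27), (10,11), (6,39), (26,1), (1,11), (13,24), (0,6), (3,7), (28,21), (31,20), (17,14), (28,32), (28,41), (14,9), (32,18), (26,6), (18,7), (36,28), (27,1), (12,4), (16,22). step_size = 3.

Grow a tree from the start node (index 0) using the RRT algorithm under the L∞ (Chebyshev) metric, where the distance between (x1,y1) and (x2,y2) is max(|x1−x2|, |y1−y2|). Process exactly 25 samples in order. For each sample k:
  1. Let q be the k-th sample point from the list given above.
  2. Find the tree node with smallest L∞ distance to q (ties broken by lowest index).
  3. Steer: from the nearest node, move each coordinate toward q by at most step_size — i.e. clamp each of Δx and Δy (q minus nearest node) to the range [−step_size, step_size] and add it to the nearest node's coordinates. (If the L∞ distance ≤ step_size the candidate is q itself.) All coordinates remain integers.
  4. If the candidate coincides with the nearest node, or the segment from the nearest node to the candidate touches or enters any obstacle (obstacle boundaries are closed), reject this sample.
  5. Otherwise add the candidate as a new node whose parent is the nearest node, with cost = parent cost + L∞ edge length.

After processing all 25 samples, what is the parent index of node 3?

1. q=(26,10) nearest=0 d=24 new=(5,3) → blocked by [2,6]×[2,4], reject
2. q=(36,22) nearest=0 d=34 new=(5,3) → blocked by [2,6]×[2,4], reject
3. q=(13,18) nearest=0 d=18 new=(5,3) → blocked by [2,6]×[2,4], reject
4. q=(31,12) nearest=0 d=29 new=(5,3) → blocked by [2,6]×[2,4], reject
5. q=(27,27) nearest=0 d=27 new=(5,3) → blocked by [2,6]×[2,4], reject
6. q=(10,11) nearest=0 d=11 new=(5,3) → blocked by [2,6]×[2,4], reject
7. q=(6,39) nearest=0 d=39 new=(5,3) → blocked by [2,6]×[2,4], reject
8. q=(26,1) nearest=0 d=24 new=(5,1) → add node 1 parent=0 cost=3
9. q=(1,11) nearest=1 d=10 new=(2,4) → blocked by [2,6]×[2,4], reject
10. q=(13,24) nearest=1 d=23 new=(8,4) → blocked by [2,6]×[2,4], reject
11. q=(0,6) nearest=1 d=5 new=(2,4) → blocked by [2,6]×[2,4], reject
12. q=(3,7) nearest=1 d=6 new=(3,4) → blocked by [2,6]×[2,4], reject
13. q=(28,21) nearest=1 d=23 new=(8,4) → blocked by [2,6]×[2,4], reject
14. q=(31,20) nearest=1 d=26 new=(8,4) → blocked by [2,6]×[2,4], reject
15. q=(17,14) nearest=1 d=13 new=(8,4) → blocked by [2,6]×[2,4], reject
16. q=(28,32) nearest=1 d=31 new=(8,4) → blocked by [2,6]×[2,4], reject
17. q=(28,41) nearest=1 d=40 new=(8,4) → blocked by [2,6]×[2,4], reject
18. q=(14,9) nearest=1 d=9 new=(8,4) → blocked by [2,6]×[2,4], reject
19. q=(32,18) nearest=1 d=27 new=(8,4) → blocked by [2,6]×[2,4], reject
20. q=(26,6) nearest=1 d=21 new=(8,4) → blocked by [2,6]×[2,4], reject
21. q=(18,7) nearest=1 d=13 new=(8,4) → blocked by [2,6]×[2,4], reject
22. q=(36,28) nearest=1 d=31 new=(8,4) → blocked by [2,6]×[2,4], reject
23. q=(27,1) nearest=1 d=22 new=(8,1) → add node 2 parent=1 cost=6
24. q=(12,4) nearest=2 d=4 new=(11,4) → add node 3 parent=2 cost=9
25. q=(16,22) nearest=3 d=18 new=(14,7) → add node 4 parent=3 cost=12

Parent of node 3: 2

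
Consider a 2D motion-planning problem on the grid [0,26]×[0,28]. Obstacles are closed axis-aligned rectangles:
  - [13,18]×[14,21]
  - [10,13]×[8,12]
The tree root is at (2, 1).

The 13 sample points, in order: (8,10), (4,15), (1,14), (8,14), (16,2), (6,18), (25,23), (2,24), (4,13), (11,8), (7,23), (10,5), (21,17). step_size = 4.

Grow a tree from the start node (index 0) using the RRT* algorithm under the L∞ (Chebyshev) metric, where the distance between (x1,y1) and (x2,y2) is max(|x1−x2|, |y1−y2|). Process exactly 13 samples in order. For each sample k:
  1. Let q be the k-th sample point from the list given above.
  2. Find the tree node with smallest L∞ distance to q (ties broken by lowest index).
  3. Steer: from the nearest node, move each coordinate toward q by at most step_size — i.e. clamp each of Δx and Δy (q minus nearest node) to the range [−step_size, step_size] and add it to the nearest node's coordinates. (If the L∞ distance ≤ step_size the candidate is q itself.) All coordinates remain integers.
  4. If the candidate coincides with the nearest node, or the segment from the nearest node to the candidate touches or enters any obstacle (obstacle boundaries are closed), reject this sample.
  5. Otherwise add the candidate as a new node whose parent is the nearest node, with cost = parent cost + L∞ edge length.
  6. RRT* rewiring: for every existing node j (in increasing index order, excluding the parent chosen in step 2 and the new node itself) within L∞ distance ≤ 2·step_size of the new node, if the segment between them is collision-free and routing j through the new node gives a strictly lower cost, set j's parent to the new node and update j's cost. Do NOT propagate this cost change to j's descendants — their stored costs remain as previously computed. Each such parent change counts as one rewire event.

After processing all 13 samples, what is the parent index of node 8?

1. q=(8,10) nearest=0 d=9 new=(6,5) → add node 1 parent=0 cost=4
2. q=(4,15) nearest=1 d=10 new=(4,9) → add node 2 parent=1 cost=8
3. q=(1,14) nearest=2 d=5 new=(1,13) → add node 3 parent=2 cost=12
4. q=(8,14) nearest=2 d=5 new=(8,13) → add node 4 parent=2 cost=12
5. q=(16,2) nearest=1 d=10 new=(10,2) → add node 5 parent=1 cost=8
6. q=(6,18) nearest=3 d=5 new=(5,17) → add node 6 parent=3 cost=16
7. q=(25,23) nearest=4 d=17 new=(12,17) → add node 7 parent=4 cost=16
8. q=(2,24) nearest=6 d=7 new=(2,21) → add node 8 parent=6 cost=20
9. q=(4,13) nearest=3 d=3 new=(4,13) → add node 9 parent=3 cost=15
10. q=(11,8) nearest=1 d=5 new=(10,8) → blocked by [10,13]×[8,12], reject
11. q=(7,23) nearest=8 d=5 new=(6,23) → add node 10 parent=8 cost=24
12. q=(10,5) nearest=5 d=3 new=(10,5) → add node 11 parent=5 cost=11
13. q=(21,17) nearest=7 d=9 new=(16,17) → blocked by [13,18]×[14,21], reject

Parent of node 8: 6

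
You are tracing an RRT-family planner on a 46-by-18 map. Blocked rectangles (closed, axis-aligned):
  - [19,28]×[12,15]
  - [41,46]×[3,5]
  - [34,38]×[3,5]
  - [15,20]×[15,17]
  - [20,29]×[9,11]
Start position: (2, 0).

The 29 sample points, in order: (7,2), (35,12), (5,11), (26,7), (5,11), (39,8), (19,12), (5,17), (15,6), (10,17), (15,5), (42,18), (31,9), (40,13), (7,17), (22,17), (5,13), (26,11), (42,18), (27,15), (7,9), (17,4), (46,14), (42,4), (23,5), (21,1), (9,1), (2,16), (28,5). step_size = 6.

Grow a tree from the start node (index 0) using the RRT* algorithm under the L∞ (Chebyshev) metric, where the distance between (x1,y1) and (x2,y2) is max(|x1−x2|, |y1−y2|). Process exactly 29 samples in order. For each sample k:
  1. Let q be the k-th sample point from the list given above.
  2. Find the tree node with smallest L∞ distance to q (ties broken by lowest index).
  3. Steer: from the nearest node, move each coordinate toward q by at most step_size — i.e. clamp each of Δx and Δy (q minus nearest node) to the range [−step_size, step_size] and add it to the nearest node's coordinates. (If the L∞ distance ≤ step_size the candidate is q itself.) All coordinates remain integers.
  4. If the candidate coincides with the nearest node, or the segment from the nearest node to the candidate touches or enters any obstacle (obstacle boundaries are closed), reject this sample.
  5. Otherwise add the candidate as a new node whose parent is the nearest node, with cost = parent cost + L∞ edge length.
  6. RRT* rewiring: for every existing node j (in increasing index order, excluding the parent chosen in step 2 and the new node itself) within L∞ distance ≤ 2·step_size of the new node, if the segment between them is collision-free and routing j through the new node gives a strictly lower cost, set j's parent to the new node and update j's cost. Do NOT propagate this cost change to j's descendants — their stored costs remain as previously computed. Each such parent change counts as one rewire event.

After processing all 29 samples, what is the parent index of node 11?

1. q=(7,2) nearest=0 d=5 new=(7,2) → add node 1 parent=0 cost=5
2. q=(35,12) nearest=1 d=28 new=(13,8) → add node 2 parent=1 cost=11
3. q=(5,11) nearest=2 d=8 new=(7,11) → add node 3 parent=2 cost=17
4. q=(26,7) nearest=2 d=13 new=(19,7) → add node 4 parent=2 cost=17
5. q=(5,11) nearest=3 d=2 new=(5,11) → add node 5 parent=3 cost=19
6. q=(39,8) nearest=4 d=20 new=(25,8) → add node 6 parent=4 cost=23
7. q=(19,12) nearest=4 d=5 new=(19,12) → blocked by [19,28]×[12,15], reject
8. q=(5,17) nearest=3 d=6 new=(5,17) → add node 7 parent=3 cost=23
9. q=(15,6) nearest=2 d=2 new=(15,6) → add node 8 parent=2 cost=13
10. q=(10,17) nearest=7 d=5 new=(10,17) → add node 9 parent=7 cost=28
11. q=(15,5) nearest=8 d=1 new=(15,5) → add node 10 parent=8 cost=14; rewire 9→10 (26<28)
12. q=(42,18) nearest=6 d=17 new=(31,14) → blocked by [20,29]×[9,11], reject
13. q=(31,9) nearest=6 d=6 new=(31,9) → add node 11 parent=6 cost=29
14. q=(40,13) nearest=11 d=9 new=(37,13) → add node 12 parent=11 cost=35
15. q=(7,17) nearest=7 d=2 new=(7,17) → add node 13 parent=7 cost=25
16. q=(22,17) nearest=2 d=9 new=(19,14) → blocked by [19,28]×[12,15], reject
17. q=(5,13) nearest=3 d=2 new=(5,13) → add node 14 parent=3 cost=19; rewire 9→14 (24<26); rewire 13→14 (23<25)
18. q=(26,11) nearest=6 d=3 new=(26,11) → blocked by [20,29]×[9,11], reject
19. q=(42,18) nearest=12 d=5 new=(42,18) → add node 15 parent=12 cost=40
20. q=(27,15) nearest=11 d=6 new=(27,15) → blocked by [19,28]×[12,15], reject
21. q=(7,9) nearest=3 d=2 new=(7,9) → add node 16 parent=3 cost=19
22. q=(17,4) nearest=8 d=2 new=(17,4) → add node 17 parent=8 cost=15
23. q=(46,14) nearest=15 d=4 new=(46,14) → add node 18 parent=15 cost=44
24. q=(42,4) nearest=12 d=9 new=(42,7) → add node 19 parent=12 cost=41
25. q=(23,5) nearest=6 d=3 new=(23,5) → add node 20 parent=6 cost=26
26. q=(21,1) nearest=17 d=4 new=(21,1) → add node 21 parent=17 cost=19; rewire 20→21 (23<26)
27. q=(9,1) nearest=1 d=2 new=(9,1) → add node 22 parent=1 cost=7; rewire 5→22 (17<19); rewire 10→22 (13<14); rewire 16→22 (15<19)
28. q=(2,16) nearest=7 d=3 new=(2,16) → add node 23 parent=7 cost=26
29. q=(28,5) nearest=6 d=3 new=(28,5) → add node 24 parent=6 cost=26

Parent of node 11: 6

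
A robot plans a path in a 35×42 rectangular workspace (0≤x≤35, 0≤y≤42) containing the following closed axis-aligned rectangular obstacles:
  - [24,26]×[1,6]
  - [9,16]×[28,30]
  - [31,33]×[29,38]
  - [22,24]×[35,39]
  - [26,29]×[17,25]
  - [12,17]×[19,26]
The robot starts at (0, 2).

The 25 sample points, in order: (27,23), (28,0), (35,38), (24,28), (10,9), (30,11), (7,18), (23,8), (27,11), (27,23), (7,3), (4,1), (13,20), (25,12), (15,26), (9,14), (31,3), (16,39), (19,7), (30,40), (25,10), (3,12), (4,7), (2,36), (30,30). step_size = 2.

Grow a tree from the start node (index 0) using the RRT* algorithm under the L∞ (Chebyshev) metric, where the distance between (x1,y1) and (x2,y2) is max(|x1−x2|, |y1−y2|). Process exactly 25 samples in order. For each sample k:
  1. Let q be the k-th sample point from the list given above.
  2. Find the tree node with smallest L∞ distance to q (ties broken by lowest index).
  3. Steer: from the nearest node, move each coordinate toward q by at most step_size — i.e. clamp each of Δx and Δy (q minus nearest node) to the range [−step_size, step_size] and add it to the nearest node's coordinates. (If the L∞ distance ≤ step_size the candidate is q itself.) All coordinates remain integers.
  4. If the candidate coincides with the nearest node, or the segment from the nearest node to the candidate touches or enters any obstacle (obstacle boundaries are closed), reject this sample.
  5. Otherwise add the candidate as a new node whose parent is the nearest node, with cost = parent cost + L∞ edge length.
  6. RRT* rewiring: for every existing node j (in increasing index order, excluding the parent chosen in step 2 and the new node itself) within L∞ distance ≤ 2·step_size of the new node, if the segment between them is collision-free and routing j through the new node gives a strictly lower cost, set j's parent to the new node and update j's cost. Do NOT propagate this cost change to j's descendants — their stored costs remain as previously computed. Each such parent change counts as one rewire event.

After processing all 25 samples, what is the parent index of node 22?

1. q=(27,23) nearest=0 d=27 new=(2,4) → add node 1 parent=0 cost=2
2. q=(28,0) nearest=1 d=26 new=(4,2) → add node 2 parent=1 cost=4
3. q=(35,38) nearest=1 d=34 new=(4,6) → add node 3 parent=1 cost=4
4. q=(24,28) nearest=3 d=22 new=(6,8) → add node 4 parent=3 cost=6
5. q=(10,9) nearest=4 d=4 new=(8,9) → add node 5 parent=4 cost=8
6. q=(30,11) nearest=5 d=22 new=(10,11) → add node 6 parent=5 cost=10
7. q=(7,18) nearest=6 d=7 new=(8,13) → add node 7 parent=6 cost=12
8. q=(23,8) nearest=6 d=13 new=(12,9) → add node 8 parent=6 cost=12
9. q=(27,11) nearest=8 d=15 new=(14,11) → add node 9 parent=8 cost=14
10. q=(27,23) nearest=9 d=13 new=(16,13) → add node 10 parent=9 cost=16
11. q=(7,3) nearest=2 d=3 new=(6,3) → add node 11 parent=2 cost=6
12. q=(4,1) nearest=2 d=1 new=(4,1) → add node 12 parent=2 cost=5
13. q=(13,20) nearest=7 d=7 new=(10,15) → add node 13 parent=7 cost=14
14. q=(25,12) nearest=10 d=9 new=(18,12) → add node 14 parent=10 cost=18
15. q=(15,26) nearest=13 d=11 new=(12,17) → add node 15 parent=13 cost=16
16. q=(9,14) nearest=7 d=1 new=(9,14) → add node 16 parent=7 cost=13
17. q=(31,3) nearest=14 d=13 new=(20,10) → add node 17 parent=14 cost=20
18. q=(16,39) nearest=15 d=22 new=(14,19) → blocked by [12,17]×[19,26], reject
19. q=(19,7) nearest=17 d=3 new=(19,8) → add node 18 parent=17 cost=22
20. q=(30,40) nearest=15 d=23 new=(14,19) → blocked by [12,17]×[19,26], reject
21. q=(25,10) nearest=17 d=5 new=(22,10) → add node 19 parent=17 cost=22
22. q=(3,12) nearest=4 d=4 new=(4,10) → add node 20 parent=4 cost=8
23. q=(4,7) nearest=3 d=1 new=(4,7) → add node 21 parent=3 cost=5
24. q=(2,36) nearest=15 d=19 new=(10,19) → add node 22 parent=15 cost=18
25. q=(30,30) nearest=10 d=17 new=(18,15) → add node 23 parent=10 cost=18

Parent of node 22: 15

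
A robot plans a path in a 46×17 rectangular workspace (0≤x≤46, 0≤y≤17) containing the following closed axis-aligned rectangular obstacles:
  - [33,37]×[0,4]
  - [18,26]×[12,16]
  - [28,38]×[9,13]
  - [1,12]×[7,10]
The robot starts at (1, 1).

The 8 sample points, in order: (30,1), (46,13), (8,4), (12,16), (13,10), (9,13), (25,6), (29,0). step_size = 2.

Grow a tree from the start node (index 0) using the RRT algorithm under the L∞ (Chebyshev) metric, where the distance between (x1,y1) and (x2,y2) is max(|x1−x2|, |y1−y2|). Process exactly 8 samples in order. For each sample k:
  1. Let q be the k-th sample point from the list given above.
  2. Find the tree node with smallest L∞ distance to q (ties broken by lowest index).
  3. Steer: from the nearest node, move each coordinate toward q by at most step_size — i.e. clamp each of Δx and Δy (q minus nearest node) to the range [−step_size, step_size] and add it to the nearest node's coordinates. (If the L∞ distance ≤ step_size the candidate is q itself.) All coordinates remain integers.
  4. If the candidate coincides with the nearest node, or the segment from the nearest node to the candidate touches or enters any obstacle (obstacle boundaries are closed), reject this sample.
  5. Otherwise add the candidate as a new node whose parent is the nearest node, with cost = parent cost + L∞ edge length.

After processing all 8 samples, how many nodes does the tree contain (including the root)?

1. q=(30,1) nearest=0 d=29 new=(3,1) → add node 1 parent=0 cost=2
2. q=(46,13) nearest=1 d=43 new=(5,3) → add node 2 parent=1 cost=4
3. q=(8,4) nearest=2 d=3 new=(7,4) → add node 3 parent=2 cost=6
4. q=(12,16) nearest=3 d=12 new=(9,6) → add node 4 parent=3 cost=8
5. q=(13,10) nearest=4 d=4 new=(11,8) → blocked by [1,12]×[7,10], reject
6. q=(9,13) nearest=4 d=7 new=(9,8) → blocked by [1,12]×[7,10], reject
7. q=(25,6) nearest=4 d=16 new=(11,6) → add node 5 parent=4 cost=10
8. q=(29,0) nearest=5 d=18 new=(13,4) → add node 6 parent=5 cost=12

Node count: 7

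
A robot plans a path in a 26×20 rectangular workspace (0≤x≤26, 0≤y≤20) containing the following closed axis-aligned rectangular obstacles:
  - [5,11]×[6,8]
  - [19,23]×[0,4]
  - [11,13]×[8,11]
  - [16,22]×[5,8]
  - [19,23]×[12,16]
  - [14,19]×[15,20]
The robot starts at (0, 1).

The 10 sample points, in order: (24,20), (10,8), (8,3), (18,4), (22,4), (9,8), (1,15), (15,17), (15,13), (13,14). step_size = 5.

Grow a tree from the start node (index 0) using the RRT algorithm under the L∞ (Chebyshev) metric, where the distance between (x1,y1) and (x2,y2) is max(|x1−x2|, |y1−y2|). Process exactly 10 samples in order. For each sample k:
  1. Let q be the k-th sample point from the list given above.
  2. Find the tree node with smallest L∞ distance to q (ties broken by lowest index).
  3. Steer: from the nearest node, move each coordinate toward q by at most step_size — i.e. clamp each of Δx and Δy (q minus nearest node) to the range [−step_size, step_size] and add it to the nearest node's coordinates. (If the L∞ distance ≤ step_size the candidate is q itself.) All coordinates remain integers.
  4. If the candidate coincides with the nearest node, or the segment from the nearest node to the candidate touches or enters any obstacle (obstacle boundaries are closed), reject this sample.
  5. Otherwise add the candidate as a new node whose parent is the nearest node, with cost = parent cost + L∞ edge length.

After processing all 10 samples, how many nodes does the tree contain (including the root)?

1. q=(24,20) nearest=0 d=24 new=(5,6) → blocked by [5,11]×[6,8], reject
2. q=(10,8) nearest=0 d=10 new=(5,6) → blocked by [5,11]×[6,8], reject
3. q=(8,3) nearest=0 d=8 new=(5,3) → add node 1 parent=0 cost=5
4. q=(18,4) nearest=1 d=13 new=(10,4) → add node 2 parent=1 cost=10
5. q=(22,4) nearest=2 d=12 new=(15,4) → add node 3 parent=2 cost=15
6. q=(9,8) nearest=2 d=4 new=(9,8) → blocked by [5,11]×[6,8], reject
7. q=(1,15) nearest=2 d=11 new=(5,9) → blocked by [5,11]×[6,8], reject
8. q=(15,17) nearest=2 d=13 new=(15,9) → add node 4 parent=2 cost=15
9. q=(15,13) nearest=4 d=4 new=(15,13) → add node 5 parent=4 cost=19
10. q=(13,14) nearest=5 d=2 new=(13,14) → add node 6 parent=5 cost=21

Node count: 7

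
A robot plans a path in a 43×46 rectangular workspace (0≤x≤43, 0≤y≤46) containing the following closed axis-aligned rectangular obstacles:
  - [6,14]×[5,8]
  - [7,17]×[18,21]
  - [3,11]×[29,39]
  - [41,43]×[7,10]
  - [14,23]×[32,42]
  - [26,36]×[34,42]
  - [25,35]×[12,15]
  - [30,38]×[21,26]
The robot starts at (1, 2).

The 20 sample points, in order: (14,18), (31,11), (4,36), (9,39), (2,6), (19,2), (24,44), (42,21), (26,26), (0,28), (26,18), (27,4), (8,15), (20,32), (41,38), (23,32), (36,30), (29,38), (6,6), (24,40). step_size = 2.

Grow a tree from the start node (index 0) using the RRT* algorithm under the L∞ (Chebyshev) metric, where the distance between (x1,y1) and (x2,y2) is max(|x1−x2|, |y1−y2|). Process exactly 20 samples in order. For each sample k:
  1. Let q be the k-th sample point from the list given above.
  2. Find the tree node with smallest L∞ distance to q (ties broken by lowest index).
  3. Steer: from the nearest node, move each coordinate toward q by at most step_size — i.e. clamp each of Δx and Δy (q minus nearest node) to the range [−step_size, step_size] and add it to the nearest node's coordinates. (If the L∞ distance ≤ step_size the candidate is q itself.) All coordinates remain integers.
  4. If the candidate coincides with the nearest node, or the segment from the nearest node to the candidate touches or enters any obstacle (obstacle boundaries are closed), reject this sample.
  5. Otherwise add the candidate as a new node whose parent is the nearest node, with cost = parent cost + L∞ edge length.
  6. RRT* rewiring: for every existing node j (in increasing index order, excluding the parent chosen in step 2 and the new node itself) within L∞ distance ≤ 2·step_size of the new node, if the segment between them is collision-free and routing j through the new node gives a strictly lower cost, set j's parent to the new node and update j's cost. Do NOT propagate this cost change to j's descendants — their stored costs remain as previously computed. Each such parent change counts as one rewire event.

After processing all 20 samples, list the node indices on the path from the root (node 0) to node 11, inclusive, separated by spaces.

Path: 0 1 2 3 4 6 7 8 9 11

1. q=(14,18) nearest=0 d=16 new=(3,4) → add node 1 parent=0 cost=2
2. q=(31,11) nearest=1 d=28 new=(5,6) → add node 2 parent=1 cost=4
3. q=(4,36) nearest=2 d=30 new=(4,8) → add node 3 parent=2 cost=6
4. q=(9,39) nearest=3 d=31 new=(6,10) → add node 4 parent=3 cost=8
5. q=(2,6) nearest=1 d=2 new=(2,6) → add node 5 parent=1 cost=4
6. q=(19,2) nearest=4 d=13 new=(8,8) → blocked by [6,14]×[5,8], reject
7. q=(24,44) nearest=4 d=34 new=(8,12) → add node 6 parent=4 cost=10
8. q=(42,21) nearest=6 d=34 new=(10,14) → add node 7 parent=6 cost=12
9. q=(26,26) nearest=7 d=16 new=(12,16) → add node 8 parent=7 cost=14
10. q=(0,28) nearest=8 d=12 new=(10,18) → blocked by [7,17]×[18,21], reject
11. q=(26,18) nearest=8 d=14 new=(14,18) → blocked by [7,17]×[18,21], reject
12. q=(27,4) nearest=8 d=15 new=(14,14) → add node 9 parent=8 cost=16
13. q=(8,15) nearest=7 d=2 new=(8,15) → add node 10 parent=7 cost=14
14. q=(20,32) nearest=8 d=16 new=(14,18) → blocked by [7,17]×[18,21], reject
15. q=(41,38) nearest=9 d=27 new=(16,16) → add node 11 parent=9 cost=18
16. q=(23,32) nearest=8 d=16 new=(14,18) → blocked by [7,17]×[18,21], reject
17. q=(36,30) nearest=11 d=20 new=(18,18) → add node 12 parent=11 cost=20
18. q=(29,38) nearest=12 d=20 new=(20,20) → add node 13 parent=12 cost=22
19. q=(6,6) nearest=2 d=1 new=(6,6) → blocked by [6,14]×[5,8], reject
20. q=(24,40) nearest=13 d=20 new=(22,22) → add node 14 parent=13 cost=24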